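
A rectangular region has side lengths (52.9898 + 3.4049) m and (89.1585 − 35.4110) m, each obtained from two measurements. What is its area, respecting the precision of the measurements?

3031.07 m²

52.9898 + 3.4049 = 56.3947, limited to 4 d.p. → 6 s.f.; 89.1585 − 35.4110 = 53.7475, limited to 4 d.p. → 6 s.f.
Carrying full precision, 56.3947 × 53.7475 = 3031.07413825; keep min(6, 6) = 6 s.f.
Rounded to 6 significant figures: 3031.07 m².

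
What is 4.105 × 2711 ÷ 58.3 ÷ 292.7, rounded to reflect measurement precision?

0.652

4.105 × 2711 ÷ 58.3 ÷ 292.7 = 0.652155861234…
Multiplication/division keeps the fewest significant figures: 4.105 → 4 s.f., 2711 → 4 s.f., 58.3 → 3 s.f., 292.7 → 4 s.f.; limit is 3.
Rounded to 3 significant figures: 0.652.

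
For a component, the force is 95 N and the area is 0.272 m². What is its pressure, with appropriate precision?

pressure = 95 N ÷ 0.272 m² = 349.264705882… Pa.
95 has 2 significant figures; 0.272 has 3.
Division/multiplication keeps the fewest: 2 significant figures.
Rounded: 3.5 × 10^2 Pa.

3.5 × 10^2 Pa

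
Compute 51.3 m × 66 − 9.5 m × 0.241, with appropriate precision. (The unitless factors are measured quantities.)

51.3 × 66 = 3385.8 → 3.4 × 10³ m (2 s.f., last digit at the 10^2 place).
9.5 × 0.241 = 2.2895 → 2.3 m (2 s.f., last digit at the 10^-1 place).
Difference: 3383.5105 m; keep the coarser place, 10^2.
Result: 3.4 × 10³ m.

3.4 × 10³ m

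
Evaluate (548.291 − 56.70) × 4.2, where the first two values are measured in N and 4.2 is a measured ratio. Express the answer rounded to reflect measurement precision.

548.291 N − 56.70 N = 491.591 N; the difference is limited to 2 decimal places (5 s.f.).
Carrying full precision, 491.591 × 4.2 = 2064.6822 N; 4.2 has 2 s.f., so the result keeps min(5, 2) = 2 s.f.
Rounded to 2 significant figures: 2.1 × 10^3 N.

2.1 × 10^3 N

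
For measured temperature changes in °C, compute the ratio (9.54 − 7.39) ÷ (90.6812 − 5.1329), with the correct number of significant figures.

0.0251

9.54 − 7.39 = 2.15, limited to 2 d.p. → 3 s.f.; 90.6812 − 5.1329 = 85.5483, limited to 4 d.p. → 6 s.f.
Carrying full precision, 2.15 ÷ 85.5483 = 0.0251320014541…; keep min(3, 6) = 3 s.f.
Rounded to 3 significant figures: 0.0251.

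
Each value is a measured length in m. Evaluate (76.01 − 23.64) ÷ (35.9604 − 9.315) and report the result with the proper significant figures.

1.965

76.01 − 23.64 = 52.37, limited to 2 d.p. → 4 s.f.; 35.9604 − 9.315 = 26.6454, limited to 3 d.p. → 5 s.f.
Carrying full precision, 52.37 ÷ 26.6454 = 1.96544244035…; keep min(4, 5) = 4 s.f.
Rounded to 4 significant figures: 1.965.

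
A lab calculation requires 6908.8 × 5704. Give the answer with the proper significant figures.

6908.8 × 5704 = 39407795.2
Multiplication/division keeps the fewest significant figures: 6908.8 → 5 s.f., 5704 → 4 s.f.; limit is 4.
Rounded to 4 significant figures: 3.941 × 10^7.

3.941 × 10^7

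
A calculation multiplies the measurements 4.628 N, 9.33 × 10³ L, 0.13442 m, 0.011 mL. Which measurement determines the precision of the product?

0.011 mL

4.628 N → 4 s.f.; 9.33 × 10³ L → 3 s.f.; 0.13442 m → 5 s.f.; 0.011 mL → 2 s.f.
The fewest is 2 significant figures, from 0.011 mL.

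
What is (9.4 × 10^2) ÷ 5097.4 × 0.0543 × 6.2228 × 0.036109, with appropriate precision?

0.0022

(9.4 × 10^2) ÷ 5097.4 × 0.0543 × 6.2228 × 0.036109 = 0.00224998836795…
Multiplication/division keeps the fewest significant figures: 9.4 × 10^2 → 2 s.f., 5097.4 → 5 s.f., 0.0543 → 3 s.f., 6.2228 → 5 s.f., 0.036109 → 5 s.f.; limit is 2.
Rounded to 2 significant figures: 0.0022.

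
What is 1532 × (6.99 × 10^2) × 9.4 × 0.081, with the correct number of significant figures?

1532 × (6.99 × 10^2) × 9.4 × 0.081 = 815358.8952
Multiplication/division keeps the fewest significant figures: 1532 → 4 s.f., 6.99 × 10^2 → 3 s.f., 9.4 → 2 s.f., 0.081 → 2 s.f.; limit is 2.
Rounded to 2 significant figures: 8.2 × 10^5.

8.2 × 10^5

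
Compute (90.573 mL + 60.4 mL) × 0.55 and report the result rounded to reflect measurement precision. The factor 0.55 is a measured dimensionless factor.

83 mL

90.573 mL + 60.4 mL = 150.973 mL; the sum is limited to 1 decimal place (4 s.f.).
Carrying full precision, 150.973 × 0.55 = 83.03515 mL; 0.55 has 2 s.f., so the result keeps min(4, 2) = 2 s.f.
Rounded to 2 significant figures: 83 mL.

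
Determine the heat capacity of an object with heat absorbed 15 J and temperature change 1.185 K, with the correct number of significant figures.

heat capacity = 15 J ÷ 1.185 K = 12.6582278481… J/K.
15 has 2 significant figures; 1.185 has 4.
Division/multiplication keeps the fewest: 2 significant figures.
Rounded: 13 J/K.

13 J/K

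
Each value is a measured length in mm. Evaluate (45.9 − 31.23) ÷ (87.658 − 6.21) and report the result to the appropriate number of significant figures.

0.180

45.9 − 31.23 = 14.67, limited to 1 d.p. → 3 s.f.; 87.658 − 6.21 = 81.448, limited to 2 d.p. → 4 s.f.
Carrying full precision, 14.67 ÷ 81.448 = 0.180114919949…; keep min(3, 4) = 3 s.f.
Rounded to 3 significant figures: 0.180.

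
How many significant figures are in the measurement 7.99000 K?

6

7.99000: trailing zeros after a decimal point are significant.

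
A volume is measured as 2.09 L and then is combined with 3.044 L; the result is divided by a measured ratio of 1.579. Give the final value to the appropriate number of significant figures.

2.09 L + 3.044 L = 5.134 L; the sum is limited to 2 decimal places (3 s.f.).
Carrying full precision, 5.134 ÷ 1.579 = 3.2514249525… L; 1.579 has 4 s.f., so the result keeps min(3, 4) = 3 s.f.
Rounded to 3 significant figures: 3.25 L.

3.25 L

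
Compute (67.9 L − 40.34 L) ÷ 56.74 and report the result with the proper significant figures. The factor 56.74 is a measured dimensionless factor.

0.486 L

67.9 L − 40.34 L = 27.56 L; the difference is limited to 1 decimal place (3 s.f.).
Carrying full precision, 27.56 ÷ 56.74 = 0.485724356715… L; 56.74 has 4 s.f., so the result keeps min(3, 4) = 3 s.f.
Rounded to 3 significant figures: 0.486 L.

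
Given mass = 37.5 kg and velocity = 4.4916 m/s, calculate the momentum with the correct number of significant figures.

168 kg·m/s

momentum = 37.5 kg × 4.4916 m/s = 168.435 kg·m/s.
37.5 has 3 significant figures; 4.4916 has 5.
Division/multiplication keeps the fewest: 3 significant figures.
Rounded: 168 kg·m/s.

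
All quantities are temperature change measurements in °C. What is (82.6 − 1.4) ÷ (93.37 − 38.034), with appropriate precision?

1.47

82.6 − 1.4 = 81.2, limited to 1 d.p. → 3 s.f.; 93.37 − 38.034 = 55.336, limited to 2 d.p. → 4 s.f.
Carrying full precision, 81.2 ÷ 55.336 = 1.46739916149…; keep min(3, 4) = 3 s.f.
Rounded to 3 significant figures: 1.47.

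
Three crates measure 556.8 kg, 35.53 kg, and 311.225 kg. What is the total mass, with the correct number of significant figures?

556.8 kg + 35.53 kg + 311.225 kg = 903.555 kg.
Addition/subtraction keeps the fewest decimal places: 556.8 → 1 decimal place, 35.53 → 2 decimal places, 311.225 → 3 decimal places; limit is 1.
Rounded to 1 decimal place: 903.6 kg.

903.6 kg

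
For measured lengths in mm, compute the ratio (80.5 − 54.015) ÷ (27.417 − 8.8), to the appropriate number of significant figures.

80.5 − 54.015 = 26.485, limited to 1 d.p. → 3 s.f.; 27.417 − 8.8 = 18.617, limited to 1 d.p. → 3 s.f.
Carrying full precision, 26.485 ÷ 18.617 = 1.422624483…; keep min(3, 3) = 3 s.f.
Rounded to 3 significant figures: 1.42.

1.42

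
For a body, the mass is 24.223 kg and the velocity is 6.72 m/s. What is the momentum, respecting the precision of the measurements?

163 kg·m/s

momentum = 24.223 kg × 6.72 m/s = 162.77856 kg·m/s.
24.223 has 5 significant figures; 6.72 has 3.
Division/multiplication keeps the fewest: 3 significant figures.
Rounded: 163 kg·m/s.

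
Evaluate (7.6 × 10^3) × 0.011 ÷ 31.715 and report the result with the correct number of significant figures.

2.6

(7.6 × 10^3) × 0.011 ÷ 31.715 = 2.63597666719…
Multiplication/division keeps the fewest significant figures: 7.6 × 10^3 → 2 s.f., 0.011 → 2 s.f., 31.715 → 5 s.f.; limit is 2.
Rounded to 2 significant figures: 2.6.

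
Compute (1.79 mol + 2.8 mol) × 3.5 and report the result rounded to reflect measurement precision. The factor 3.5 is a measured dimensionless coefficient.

16 mol

1.79 mol + 2.8 mol = 4.59 mol; the sum is limited to 1 decimal place (2 s.f.).
Carrying full precision, 4.59 × 3.5 = 16.065 mol; 3.5 has 2 s.f., so the result keeps min(2, 2) = 2 s.f.
Rounded to 2 significant figures: 16 mol.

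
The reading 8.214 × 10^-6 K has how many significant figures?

4

8.214 × 10^-6: in scientific notation every digit of the coefficient is significant.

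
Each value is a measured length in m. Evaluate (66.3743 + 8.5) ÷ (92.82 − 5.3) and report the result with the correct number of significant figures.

66.3743 + 8.5 = 74.8743, limited to 1 d.p. → 3 s.f.; 92.82 − 5.3 = 87.52, limited to 1 d.p. → 3 s.f.
Carrying full precision, 74.8743 ÷ 87.52 = 0.855510740402…; keep min(3, 3) = 3 s.f.
Rounded to 3 significant figures: 0.856.

0.856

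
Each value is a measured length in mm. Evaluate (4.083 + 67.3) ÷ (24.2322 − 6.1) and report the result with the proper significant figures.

4.083 + 67.3 = 71.383, limited to 1 d.p. → 3 s.f.; 24.2322 − 6.1 = 18.1322, limited to 1 d.p. → 3 s.f.
Carrying full precision, 71.383 ÷ 18.1322 = 3.93680855053…; keep min(3, 3) = 3 s.f.
Rounded to 3 significant figures: 3.94.

3.94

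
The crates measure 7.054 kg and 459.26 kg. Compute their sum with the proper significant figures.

7.054 kg + 459.26 kg = 466.314 kg.
Addition/subtraction keeps the fewest decimal places: 7.054 → 3 decimal places, 459.26 → 2 decimal places; limit is 2.
Rounded to 2 decimal places: 466.31 kg.

466.31 kg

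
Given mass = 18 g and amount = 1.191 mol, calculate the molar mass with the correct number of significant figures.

15 g/mol

molar mass = 18 g ÷ 1.191 mol = 15.1133501259… g/mol.
18 has 2 significant figures; 1.191 has 4.
Division/multiplication keeps the fewest: 2 significant figures.
Rounded: 15 g/mol.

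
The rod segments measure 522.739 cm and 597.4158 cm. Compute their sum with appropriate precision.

1120.155 cm

522.739 cm + 597.4158 cm = 1120.1548 cm.
Addition/subtraction keeps the fewest decimal places: 522.739 → 3 decimal places, 597.4158 → 4 decimal places; limit is 3.
Rounded to 3 decimal places: 1120.155 cm.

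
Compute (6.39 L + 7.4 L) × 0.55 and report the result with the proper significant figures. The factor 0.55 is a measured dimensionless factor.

6.39 L + 7.4 L = 13.79 L; the sum is limited to 1 decimal place (3 s.f.).
Carrying full precision, 13.79 × 0.55 = 7.5845 L; 0.55 has 2 s.f., so the result keeps min(3, 2) = 2 s.f.
Rounded to 2 significant figures: 7.6 L.

7.6 L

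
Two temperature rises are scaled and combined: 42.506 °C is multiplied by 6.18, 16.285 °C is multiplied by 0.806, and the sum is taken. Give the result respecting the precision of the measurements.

276 °C

42.506 × 6.18 = 262.68708 → 263 °C (3 s.f., last digit at the 10^0 place).
16.285 × 0.806 = 13.12571 → 13.1 °C (3 s.f., last digit at the 10^-1 place).
Sum: 275.81279 °C; keep the coarser place, 10^0.
Result: 276 °C.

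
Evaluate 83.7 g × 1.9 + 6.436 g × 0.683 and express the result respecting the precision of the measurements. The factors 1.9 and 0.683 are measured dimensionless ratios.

1.6 × 10² g

83.7 × 1.9 = 159.03 → 1.6 × 10² g (2 s.f., last digit at the 10^1 place).
6.436 × 0.683 = 4.395788 → 4.40 g (3 s.f., last digit at the 10^-2 place).
Sum: 163.425788 g; keep the coarser place, 10^1.
Result: 1.6 × 10² g.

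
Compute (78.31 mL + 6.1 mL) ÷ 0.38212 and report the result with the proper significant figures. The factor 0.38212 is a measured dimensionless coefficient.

221 mL

78.31 mL + 6.1 mL = 84.41 mL; the sum is limited to 1 decimal place (3 s.f.).
Carrying full precision, 84.41 ÷ 0.38212 = 220.89919397… mL; 0.38212 has 5 s.f., so the result keeps min(3, 5) = 3 s.f.
Rounded to 3 significant figures: 221 mL.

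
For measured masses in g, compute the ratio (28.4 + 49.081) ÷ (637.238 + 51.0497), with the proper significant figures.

0.113

28.4 + 49.081 = 77.481, limited to 1 d.p. → 3 s.f.; 637.238 + 51.0497 = 688.2877, limited to 3 d.p. → 6 s.f.
Carrying full precision, 77.481 ÷ 688.2877 = 0.112570659043…; keep min(3, 6) = 3 s.f.
Rounded to 3 significant figures: 0.113.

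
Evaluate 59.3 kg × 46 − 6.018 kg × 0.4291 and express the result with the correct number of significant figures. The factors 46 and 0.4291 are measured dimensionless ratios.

59.3 × 46 = 2727.8 → 2.7 × 10^3 kg (2 s.f., last digit at the 10^2 place).
6.018 × 0.4291 = 2.5823238 → 2.582 kg (4 s.f., last digit at the 10^-3 place).
Difference: 2725.2176762 kg; keep the coarser place, 10^2.
Result: 2.7 × 10^3 kg.

2.7 × 10^3 kg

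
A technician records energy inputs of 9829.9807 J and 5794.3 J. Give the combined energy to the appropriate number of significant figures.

15624.3 J

9829.9807 J + 5794.3 J = 15624.2807 J.
Addition/subtraction keeps the fewest decimal places: 9829.9807 → 4 decimal places, 5794.3 → 1 decimal place; limit is 1.
Rounded to 1 decimal place: 15624.3 J.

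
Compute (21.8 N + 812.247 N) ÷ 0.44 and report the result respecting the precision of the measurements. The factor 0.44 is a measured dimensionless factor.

1.9 × 10³ N

21.8 N + 812.247 N = 834.047 N; the sum is limited to 1 decimal place (4 s.f.).
Carrying full precision, 834.047 ÷ 0.44 = 1895.56136364… N; 0.44 has 2 s.f., so the result keeps min(4, 2) = 2 s.f.
Rounded to 2 significant figures: 1.9 × 10³ N.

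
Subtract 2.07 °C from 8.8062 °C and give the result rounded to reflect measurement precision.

8.8062 °C − 2.07 °C = 6.7362 °C.
Addition/subtraction keeps the fewest decimal places: 8.8062 → 4 decimal places, 2.07 → 2 decimal places; limit is 2.
Rounded to 2 decimal places: 6.74 °C.

6.74 °C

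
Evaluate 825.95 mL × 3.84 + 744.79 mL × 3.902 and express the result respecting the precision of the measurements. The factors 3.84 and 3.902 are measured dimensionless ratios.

6.08 × 10^3 mL

825.95 × 3.84 = 3171.648 → 3.17 × 10^3 mL (3 s.f., last digit at the 10^1 place).
744.79 × 3.902 = 2906.17058 → 2.906 × 10^3 mL (4 s.f., last digit at the 10^0 place).
Sum: 6077.81858 mL; keep the coarser place, 10^1.
Result: 6.08 × 10^3 mL.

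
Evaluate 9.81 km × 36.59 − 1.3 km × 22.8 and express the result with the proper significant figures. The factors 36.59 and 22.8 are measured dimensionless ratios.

329 km

9.81 × 36.59 = 358.9479 → 359 km (3 s.f., last digit at the 10^0 place).
1.3 × 22.8 = 29.64 → 30. km (2 s.f., last digit at the 10^0 place).
Difference: 329.3079 km; keep the coarser place, 10^0.
Result: 329 km.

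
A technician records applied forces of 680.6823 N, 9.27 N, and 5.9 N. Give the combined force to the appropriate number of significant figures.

680.6823 N + 9.27 N + 5.9 N = 695.8523 N.
Addition/subtraction keeps the fewest decimal places: 680.6823 → 4 decimal places, 9.27 → 2 decimal places, 5.9 → 1 decimal place; limit is 1.
Rounded to 1 decimal place: 695.9 N.

695.9 N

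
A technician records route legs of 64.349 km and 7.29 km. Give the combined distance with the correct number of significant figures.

71.64 km

64.349 km + 7.29 km = 71.639 km.
Addition/subtraction keeps the fewest decimal places: 64.349 → 3 decimal places, 7.29 → 2 decimal places; limit is 2.
Rounded to 2 decimal places: 71.64 km.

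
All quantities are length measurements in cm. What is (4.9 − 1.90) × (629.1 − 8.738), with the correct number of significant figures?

4.9 − 1.90 = 3.00, limited to 1 d.p. → 2 s.f.; 629.1 − 8.738 = 620.362, limited to 1 d.p. → 4 s.f.
Carrying full precision, 3.00 × 620.362 = 1861.086; keep min(2, 4) = 2 s.f.
Rounded to 2 significant figures: 1.9 × 10³ cm².

1.9 × 10³ cm²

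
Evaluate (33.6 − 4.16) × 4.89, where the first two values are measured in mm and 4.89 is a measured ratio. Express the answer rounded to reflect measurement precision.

144 mm

33.6 mm − 4.16 mm = 29.44 mm; the difference is limited to 1 decimal place (3 s.f.).
Carrying full precision, 29.44 × 4.89 = 143.9616 mm; 4.89 has 3 s.f., so the result keeps min(3, 3) = 3 s.f.
Rounded to 3 significant figures: 144 mm.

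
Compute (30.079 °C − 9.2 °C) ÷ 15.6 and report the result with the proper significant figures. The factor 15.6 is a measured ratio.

1.34 °C

30.079 °C − 9.2 °C = 20.879 °C; the difference is limited to 1 decimal place (3 s.f.).
Carrying full precision, 20.879 ÷ 15.6 = 1.3383974359… °C; 15.6 has 3 s.f., so the result keeps min(3, 3) = 3 s.f.
Rounded to 3 significant figures: 1.34 °C.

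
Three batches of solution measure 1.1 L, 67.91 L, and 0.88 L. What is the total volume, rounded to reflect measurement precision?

1.1 L + 67.91 L + 0.88 L = 69.89 L.
Addition/subtraction keeps the fewest decimal places: 1.1 → 1 decimal place, 67.91 → 2 decimal places, 0.88 → 2 decimal places; limit is 1.
Rounded to 1 decimal place: 69.9 L.

69.9 L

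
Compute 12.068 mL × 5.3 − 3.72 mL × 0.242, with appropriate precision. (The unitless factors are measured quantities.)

63 mL

12.068 × 5.3 = 63.9604 → 64 mL (2 s.f., last digit at the 10^0 place).
3.72 × 0.242 = 0.90024 → 0.900 mL (3 s.f., last digit at the 10^-3 place).
Difference: 63.06016 mL; keep the coarser place, 10^0.
Result: 63 mL.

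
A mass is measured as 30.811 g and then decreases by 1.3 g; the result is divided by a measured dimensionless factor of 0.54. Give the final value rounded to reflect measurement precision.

30.811 g − 1.3 g = 29.511 g; the difference is limited to 1 decimal place (3 s.f.).
Carrying full precision, 29.511 ÷ 0.54 = 54.65 g; 0.54 has 2 s.f., so the result keeps min(3, 2) = 2 s.f.
Rounded to 2 significant figures: 55 g.

55 g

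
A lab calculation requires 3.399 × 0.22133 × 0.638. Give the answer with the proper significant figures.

3.399 × 0.22133 × 0.638 = 0.47996782746
Multiplication/division keeps the fewest significant figures: 3.399 → 4 s.f., 0.22133 → 5 s.f., 0.638 → 3 s.f.; limit is 3.
Rounded to 3 significant figures: 0.480.

0.480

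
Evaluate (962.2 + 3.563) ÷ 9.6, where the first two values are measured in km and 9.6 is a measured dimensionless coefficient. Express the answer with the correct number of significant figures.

962.2 km + 3.563 km = 965.763 km; the sum is limited to 1 decimal place (4 s.f.).
Carrying full precision, 965.763 ÷ 9.6 = 100.6003125 km; 9.6 has 2 s.f., so the result keeps min(4, 2) = 2 s.f.
Rounded to 2 significant figures: 1.0 × 10^2 km.

1.0 × 10^2 km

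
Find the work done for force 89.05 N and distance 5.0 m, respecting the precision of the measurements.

4.5 × 10² J

work done = 89.05 N × 5.0 m = 445.25 J.
89.05 has 4 significant figures; 5.0 has 2.
Division/multiplication keeps the fewest: 2 significant figures.
Rounded: 4.5 × 10² J.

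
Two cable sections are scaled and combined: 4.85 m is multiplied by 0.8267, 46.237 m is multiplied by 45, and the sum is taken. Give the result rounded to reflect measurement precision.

4.85 × 0.8267 = 4.009495 → 4.01 m (3 s.f., last digit at the 10^-2 place).
46.237 × 45 = 2080.665 → 2.1 × 10³ m (2 s.f., last digit at the 10^2 place).
Sum: 2084.674495 m; keep the coarser place, 10^2.
Result: 2.1 × 10³ m.

2.1 × 10³ m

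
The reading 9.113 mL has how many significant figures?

9.113: every digit is nonzero and significant.

4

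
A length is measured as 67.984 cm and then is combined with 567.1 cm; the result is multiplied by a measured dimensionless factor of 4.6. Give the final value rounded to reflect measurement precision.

67.984 cm + 567.1 cm = 635.084 cm; the sum is limited to 1 decimal place (4 s.f.).
Carrying full precision, 635.084 × 4.6 = 2921.3864 cm; 4.6 has 2 s.f., so the result keeps min(4, 2) = 2 s.f.
Rounded to 2 significant figures: 2.9 × 10^3 cm.

2.9 × 10^3 cm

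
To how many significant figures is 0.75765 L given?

5

0.75765: leading zeros are not significant.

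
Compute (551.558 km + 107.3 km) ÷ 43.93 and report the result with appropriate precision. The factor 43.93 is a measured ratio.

551.558 km + 107.3 km = 658.858 km; the sum is limited to 1 decimal place (4 s.f.).
Carrying full precision, 658.858 ÷ 43.93 = 14.9979057592… km; 43.93 has 4 s.f., so the result keeps min(4, 4) = 4 s.f.
Rounded to 4 significant figures: 15.00 km.

15.00 km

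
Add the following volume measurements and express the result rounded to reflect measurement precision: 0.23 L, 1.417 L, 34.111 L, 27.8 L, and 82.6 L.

0.23 L + 1.417 L + 34.111 L + 27.8 L + 82.6 L = 146.158 L.
Addition/subtraction keeps the fewest decimal places: 0.23 → 2 decimal places, 1.417 → 3 decimal places, 34.111 → 3 decimal places, 27.8 → 1 decimal place, 82.6 → 1 decimal place; limit is 1.
Rounded to 1 decimal place: 146.2 L.

146.2 L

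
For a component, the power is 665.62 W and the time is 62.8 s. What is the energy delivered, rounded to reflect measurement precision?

4.18 × 10⁴ J

energy delivered = 665.62 W × 62.8 s = 41800.936 J.
665.62 has 5 significant figures; 62.8 has 3.
Division/multiplication keeps the fewest: 3 significant figures.
Rounded: 4.18 × 10⁴ J.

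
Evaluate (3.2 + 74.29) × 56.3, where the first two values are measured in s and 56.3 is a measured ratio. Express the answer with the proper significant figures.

4.36 × 10^3 s

3.2 s + 74.29 s = 77.49 s; the sum is limited to 1 decimal place (3 s.f.).
Carrying full precision, 77.49 × 56.3 = 4362.687 s; 56.3 has 3 s.f., so the result keeps min(3, 3) = 3 s.f.
Rounded to 3 significant figures: 4.36 × 10^3 s.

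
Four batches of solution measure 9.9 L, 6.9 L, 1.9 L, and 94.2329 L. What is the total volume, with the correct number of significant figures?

112.9 L

9.9 L + 6.9 L + 1.9 L + 94.2329 L = 112.9329 L.
Addition/subtraction keeps the fewest decimal places: 9.9 → 1 decimal place, 6.9 → 1 decimal place, 1.9 → 1 decimal place, 94.2329 → 4 decimal places; limit is 1.
Rounded to 1 decimal place: 112.9 L.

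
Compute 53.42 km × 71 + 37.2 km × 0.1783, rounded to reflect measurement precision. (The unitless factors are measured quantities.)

3.8 × 10³ km

53.42 × 71 = 3792.82 → 3.8 × 10³ km (2 s.f., last digit at the 10^2 place).
37.2 × 0.1783 = 6.63276 → 6.63 km (3 s.f., last digit at the 10^-2 place).
Sum: 3799.45276 km; keep the coarser place, 10^2.
Result: 3.8 × 10³ km.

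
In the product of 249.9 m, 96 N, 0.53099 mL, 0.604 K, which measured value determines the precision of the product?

96 N

249.9 m → 4 s.f.; 96 N → 2 s.f.; 0.53099 mL → 5 s.f.; 0.604 K → 3 s.f.
The fewest is 2 significant figures, from 96 N.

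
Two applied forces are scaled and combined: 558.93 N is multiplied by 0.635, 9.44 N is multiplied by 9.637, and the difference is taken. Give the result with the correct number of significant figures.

264 N

558.93 × 0.635 = 354.92055 → 355 N (3 s.f., last digit at the 10^0 place).
9.44 × 9.637 = 90.97328 → 91.0 N (3 s.f., last digit at the 10^-1 place).
Difference: 263.94727 N; keep the coarser place, 10^0.
Result: 264 N.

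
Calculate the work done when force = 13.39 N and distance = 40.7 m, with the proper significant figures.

work done = 13.39 N × 40.7 m = 544.973 J.
13.39 has 4 significant figures; 40.7 has 3.
Division/multiplication keeps the fewest: 3 significant figures.
Rounded: 545 J.

545 J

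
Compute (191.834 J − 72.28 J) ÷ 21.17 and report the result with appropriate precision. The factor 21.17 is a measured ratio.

191.834 J − 72.28 J = 119.554 J; the difference is limited to 2 decimal places (5 s.f.).
Carrying full precision, 119.554 ÷ 21.17 = 5.64733112896… J; 21.17 has 4 s.f., so the result keeps min(5, 4) = 4 s.f.
Rounded to 4 significant figures: 5.647 J.

5.647 J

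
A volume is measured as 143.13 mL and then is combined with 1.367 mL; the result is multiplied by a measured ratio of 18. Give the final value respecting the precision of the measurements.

143.13 mL + 1.367 mL = 144.497 mL; the sum is limited to 2 decimal places (5 s.f.).
Carrying full precision, 144.497 × 18 = 2600.946 mL; 18 has 2 s.f., so the result keeps min(5, 2) = 2 s.f.
Rounded to 2 significant figures: 2.6 × 10^3 mL.

2.6 × 10^3 mL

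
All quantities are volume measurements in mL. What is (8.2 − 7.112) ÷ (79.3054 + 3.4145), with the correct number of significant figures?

8.2 − 7.112 = 1.088, limited to 1 d.p. → 2 s.f.; 79.3054 + 3.4145 = 82.7199, limited to 4 d.p. → 6 s.f.
Carrying full precision, 1.088 ÷ 82.7199 = 0.0131528205426…; keep min(2, 6) = 2 s.f.
Rounded to 2 significant figures: 1.3 × 10⁻².

1.3 × 10⁻²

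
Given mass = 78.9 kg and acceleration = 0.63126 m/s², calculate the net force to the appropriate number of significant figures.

49.8 N

net force = 78.9 kg × 0.63126 m/s² = 49.806414 N.
78.9 has 3 significant figures; 0.63126 has 5.
Division/multiplication keeps the fewest: 3 significant figures.
Rounded: 49.8 N.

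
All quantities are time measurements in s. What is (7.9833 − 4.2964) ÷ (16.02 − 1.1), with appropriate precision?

7.9833 − 4.2964 = 3.6869, limited to 4 d.p. → 5 s.f.; 16.02 − 1.1 = 14.92, limited to 1 d.p. → 3 s.f.
Carrying full precision, 3.6869 ÷ 14.92 = 0.247111260054…; keep min(5, 3) = 3 s.f.
Rounded to 3 significant figures: 0.247.

0.247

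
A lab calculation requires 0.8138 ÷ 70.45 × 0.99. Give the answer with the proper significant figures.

0.8138 ÷ 70.45 × 0.99 = 0.0114359403833…
Multiplication/division keeps the fewest significant figures: 0.8138 → 4 s.f., 70.45 → 4 s.f., 0.99 → 2 s.f.; limit is 2.
Rounded to 2 significant figures: 0.011.

0.011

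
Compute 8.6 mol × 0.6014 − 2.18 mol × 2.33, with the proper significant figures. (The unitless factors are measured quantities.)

8.6 × 0.6014 = 5.17204 → 5.2 mol (2 s.f., last digit at the 10^-1 place).
2.18 × 2.33 = 5.0794 → 5.08 mol (3 s.f., last digit at the 10^-2 place).
Difference: 0.09264 mol; keep the coarser place, 10^-1.
Result: 1 × 10⁻¹ mol.

1 × 10⁻¹ mol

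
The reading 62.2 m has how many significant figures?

62.2: every digit is nonzero and significant.

3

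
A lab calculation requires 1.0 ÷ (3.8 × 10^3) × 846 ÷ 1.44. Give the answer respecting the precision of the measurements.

1.0 ÷ (3.8 × 10^3) × 846 ÷ 1.44 = 0.154605263158…
Multiplication/division keeps the fewest significant figures: 1.0 → 2 s.f., 3.8 × 10^3 → 2 s.f., 846 → 3 s.f., 1.44 → 3 s.f.; limit is 2.
Rounded to 2 significant figures: 0.15.

0.15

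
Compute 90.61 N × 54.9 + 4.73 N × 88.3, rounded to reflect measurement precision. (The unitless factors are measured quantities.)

5.39 × 10³ N

90.61 × 54.9 = 4974.489 → 4.97 × 10³ N (3 s.f., last digit at the 10^1 place).
4.73 × 88.3 = 417.659 → 4.18 × 10² N (3 s.f., last digit at the 10^0 place).
Sum: 5392.148 N; keep the coarser place, 10^1.
Result: 5.39 × 10³ N.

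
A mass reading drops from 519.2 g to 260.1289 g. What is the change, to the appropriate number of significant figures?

259.1 g

519.2 g − 260.1289 g = 259.0711 g.
Addition/subtraction keeps the fewest decimal places: 519.2 → 1 decimal place, 260.1289 → 4 decimal places; limit is 1.
Rounded to 1 decimal place: 259.1 g.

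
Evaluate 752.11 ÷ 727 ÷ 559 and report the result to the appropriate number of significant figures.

752.11 ÷ 727 ÷ 559 = 0.00185069624723…
Multiplication/division keeps the fewest significant figures: 752.11 → 5 s.f., 727 → 3 s.f., 559 → 3 s.f.; limit is 3.
Rounded to 3 significant figures: 0.00185.

0.00185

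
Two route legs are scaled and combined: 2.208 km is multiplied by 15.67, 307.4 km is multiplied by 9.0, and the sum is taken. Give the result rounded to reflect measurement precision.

2.8 × 10^3 km

2.208 × 15.67 = 34.59936 → 34.60 km (4 s.f., last digit at the 10^-2 place).
307.4 × 9.0 = 2766.6 → 2.8 × 10^3 km (2 s.f., last digit at the 10^2 place).
Sum: 2801.19936 km; keep the coarser place, 10^2.
Result: 2.8 × 10^3 km.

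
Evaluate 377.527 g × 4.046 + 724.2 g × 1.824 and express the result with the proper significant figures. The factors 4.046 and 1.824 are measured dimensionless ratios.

377.527 × 4.046 = 1527.474242 → 1.527 × 10³ g (4 s.f., last digit at the 10^0 place).
724.2 × 1.824 = 1320.9408 → 1.321 × 10³ g (4 s.f., last digit at the 10^0 place).
Sum: 2848.415042 g; keep the coarser place, 10^0.
Result: 2848 g.

2848 g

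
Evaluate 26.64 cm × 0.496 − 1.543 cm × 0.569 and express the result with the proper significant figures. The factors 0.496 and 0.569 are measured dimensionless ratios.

26.64 × 0.496 = 13.21344 → 13.2 cm (3 s.f., last digit at the 10^-1 place).
1.543 × 0.569 = 0.877967 → 0.878 cm (3 s.f., last digit at the 10^-3 place).
Difference: 12.335473 cm; keep the coarser place, 10^-1.
Result: 12.3 cm.

12.3 cm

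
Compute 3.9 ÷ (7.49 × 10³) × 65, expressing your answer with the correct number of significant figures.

3.9 ÷ (7.49 × 10³) × 65 = 0.0338451268358…
Multiplication/division keeps the fewest significant figures: 3.9 → 2 s.f., 7.49 × 10³ → 3 s.f., 65 → 2 s.f.; limit is 2.
Rounded to 2 significant figures: 0.034.

0.034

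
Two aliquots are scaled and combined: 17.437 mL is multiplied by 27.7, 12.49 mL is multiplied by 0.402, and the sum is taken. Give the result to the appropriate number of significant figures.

17.437 × 27.7 = 483.0049 → 483 mL (3 s.f., last digit at the 10^0 place).
12.49 × 0.402 = 5.02098 → 5.02 mL (3 s.f., last digit at the 10^-2 place).
Sum: 488.02588 mL; keep the coarser place, 10^0.
Result: 488 mL.

488 mL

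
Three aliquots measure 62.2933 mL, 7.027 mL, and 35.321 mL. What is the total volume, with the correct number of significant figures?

104.641 mL

62.2933 mL + 7.027 mL + 35.321 mL = 104.6413 mL.
Addition/subtraction keeps the fewest decimal places: 62.2933 → 4 decimal places, 7.027 → 3 decimal places, 35.321 → 3 decimal places; limit is 3.
Rounded to 3 decimal places: 104.641 mL.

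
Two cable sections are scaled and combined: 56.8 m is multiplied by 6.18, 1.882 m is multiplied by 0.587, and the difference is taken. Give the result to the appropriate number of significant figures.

56.8 × 6.18 = 351.024 → 351 m (3 s.f., last digit at the 10^0 place).
1.882 × 0.587 = 1.104734 → 1.10 m (3 s.f., last digit at the 10^-2 place).
Difference: 349.919266 m; keep the coarser place, 10^0.
Result: 350. m.

350. m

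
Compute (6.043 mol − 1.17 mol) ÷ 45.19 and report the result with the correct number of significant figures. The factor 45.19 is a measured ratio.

0.108 mol

6.043 mol − 1.17 mol = 4.873 mol; the difference is limited to 2 decimal places (3 s.f.).
Carrying full precision, 4.873 ÷ 45.19 = 0.107833591503… mol; 45.19 has 4 s.f., so the result keeps min(3, 4) = 3 s.f.
Rounded to 3 significant figures: 0.108 mol.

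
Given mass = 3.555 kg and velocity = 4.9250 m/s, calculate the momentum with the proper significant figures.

17.51 kg·m/s

momentum = 3.555 kg × 4.9250 m/s = 17.508375 kg·m/s.
3.555 has 4 significant figures; 4.9250 has 5.
Division/multiplication keeps the fewest: 4 significant figures.
Rounded: 17.51 kg·m/s.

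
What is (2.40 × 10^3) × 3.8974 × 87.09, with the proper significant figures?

(2.40 × 10^3) × 3.8974 × 87.09 = 814618.9584
Multiplication/division keeps the fewest significant figures: 2.40 × 10^3 → 3 s.f., 3.8974 → 5 s.f., 87.09 → 4 s.f.; limit is 3.
Rounded to 3 significant figures: 8.15 × 10^5.

8.15 × 10^5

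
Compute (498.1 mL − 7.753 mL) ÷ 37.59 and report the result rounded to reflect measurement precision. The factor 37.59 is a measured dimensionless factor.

498.1 mL − 7.753 mL = 490.347 mL; the difference is limited to 1 decimal place (4 s.f.).
Carrying full precision, 490.347 ÷ 37.59 = 13.044612929… mL; 37.59 has 4 s.f., so the result keeps min(4, 4) = 4 s.f.
Rounded to 4 significant figures: 13.04 mL.

13.04 mL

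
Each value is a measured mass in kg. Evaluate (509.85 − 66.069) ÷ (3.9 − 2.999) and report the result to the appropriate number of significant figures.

509.85 − 66.069 = 443.781, limited to 2 d.p. → 5 s.f.; 3.9 − 2.999 = 0.901, limited to 1 d.p. → 1 s.f.
Carrying full precision, 443.781 ÷ 0.901 = 492.5427303…; keep min(5, 1) = 1 s.f.
Rounded to 1 significant figure: 5 × 10².

5 × 10²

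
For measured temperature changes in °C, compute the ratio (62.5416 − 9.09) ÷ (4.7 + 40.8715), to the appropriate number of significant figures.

62.5416 − 9.09 = 53.4516, limited to 2 d.p. → 4 s.f.; 4.7 + 40.8715 = 45.5715, limited to 1 d.p. → 3 s.f.
Carrying full precision, 53.4516 ÷ 45.5715 = 1.17291728383…; keep min(4, 3) = 3 s.f.
Rounded to 3 significant figures: 1.17.

1.17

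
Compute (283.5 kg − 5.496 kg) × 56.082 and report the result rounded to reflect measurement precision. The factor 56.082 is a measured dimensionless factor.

1.559 × 10^4 kg

283.5 kg − 5.496 kg = 278.004 kg; the difference is limited to 1 decimal place (4 s.f.).
Carrying full precision, 278.004 × 56.082 = 15591.020328 kg; 56.082 has 5 s.f., so the result keeps min(4, 5) = 4 s.f.
Rounded to 4 significant figures: 1.559 × 10^4 kg.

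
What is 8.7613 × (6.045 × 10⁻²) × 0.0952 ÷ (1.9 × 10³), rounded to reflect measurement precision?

8.7613 × (6.045 × 10⁻²) × 0.0952 ÷ (1.9 × 10³) = 0.0000265367787853…
Multiplication/division keeps the fewest significant figures: 8.7613 → 5 s.f., 6.045 × 10⁻² → 4 s.f., 0.0952 → 3 s.f., 1.9 × 10³ → 2 s.f.; limit is 2.
Rounded to 2 significant figures: 2.7 × 10⁻⁵.

2.7 × 10⁻⁵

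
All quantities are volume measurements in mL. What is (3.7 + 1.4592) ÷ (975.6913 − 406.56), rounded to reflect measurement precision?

3.7 + 1.4592 = 5.1592, limited to 1 d.p. → 2 s.f.; 975.6913 − 406.56 = 569.1313, limited to 2 d.p. → 5 s.f.
Carrying full precision, 5.1592 ÷ 569.1313 = 0.00906504351456…; keep min(2, 5) = 2 s.f.
Rounded to 2 significant figures: 0.0091.

0.0091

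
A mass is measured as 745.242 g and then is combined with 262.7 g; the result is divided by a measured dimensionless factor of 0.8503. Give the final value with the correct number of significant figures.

1185 g

745.242 g + 262.7 g = 1007.942 g; the sum is limited to 1 decimal place (5 s.f.).
Carrying full precision, 1007.942 ÷ 0.8503 = 1185.39574268… g; 0.8503 has 4 s.f., so the result keeps min(5, 4) = 4 s.f.
Rounded to 4 significant figures: 1185 g.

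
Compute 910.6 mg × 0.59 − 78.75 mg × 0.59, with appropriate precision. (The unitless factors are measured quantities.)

910.6 × 0.59 = 537.254 → 5.4 × 10^2 mg (2 s.f., last digit at the 10^1 place).
78.75 × 0.59 = 46.4625 → 46 mg (2 s.f., last digit at the 10^0 place).
Difference: 490.7915 mg; keep the coarser place, 10^1.
Result: 4.9 × 10^2 mg.

4.9 × 10^2 mg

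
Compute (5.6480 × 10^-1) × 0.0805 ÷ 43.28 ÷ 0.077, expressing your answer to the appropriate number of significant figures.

(5.6480 × 10^-1) × 0.0805 ÷ 43.28 ÷ 0.077 = 0.0136430851958…
Multiplication/division keeps the fewest significant figures: 5.6480 × 10^-1 → 5 s.f., 0.0805 → 3 s.f., 43.28 → 4 s.f., 0.077 → 2 s.f.; limit is 2.
Rounded to 2 significant figures: 0.014.

0.014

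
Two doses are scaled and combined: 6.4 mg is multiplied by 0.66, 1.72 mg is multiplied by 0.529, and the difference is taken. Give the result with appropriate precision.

3.3 mg

6.4 × 0.66 = 4.224 → 4.2 mg (2 s.f., last digit at the 10^-1 place).
1.72 × 0.529 = 0.90988 → 0.910 mg (3 s.f., last digit at the 10^-3 place).
Difference: 3.31412 mg; keep the coarser place, 10^-1.
Result: 3.3 mg.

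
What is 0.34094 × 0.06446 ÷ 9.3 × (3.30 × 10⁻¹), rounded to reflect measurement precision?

7.8 × 10⁻⁴

0.34094 × 0.06446 ÷ 9.3 × (3.30 × 10⁻¹) = 0.000779828762581…
Multiplication/division keeps the fewest significant figures: 0.34094 → 5 s.f., 0.06446 → 4 s.f., 9.3 → 2 s.f., 3.30 × 10⁻¹ → 3 s.f.; limit is 2.
Rounded to 2 significant figures: 7.8 × 10⁻⁴.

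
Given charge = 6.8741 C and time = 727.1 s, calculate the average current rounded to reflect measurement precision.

9.454 × 10⁻³ A

average current = 6.8741 C ÷ 727.1 s = 0.00945413285655… A.
6.8741 has 5 significant figures; 727.1 has 4.
Division/multiplication keeps the fewest: 4 significant figures.
Rounded: 9.454 × 10⁻³ A.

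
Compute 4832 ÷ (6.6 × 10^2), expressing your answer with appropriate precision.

7.3

4832 ÷ (6.6 × 10^2) = 7.32121212121…
Multiplication/division keeps the fewest significant figures: 4832 → 4 s.f., 6.6 × 10^2 → 2 s.f.; limit is 2.
Rounded to 2 significant figures: 7.3.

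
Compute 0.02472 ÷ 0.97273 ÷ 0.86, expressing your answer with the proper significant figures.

0.02472 ÷ 0.97273 ÷ 0.86 = 0.0295500149543…
Multiplication/division keeps the fewest significant figures: 0.02472 → 4 s.f., 0.97273 → 5 s.f., 0.86 → 2 s.f.; limit is 2.
Rounded to 2 significant figures: 0.030.

0.030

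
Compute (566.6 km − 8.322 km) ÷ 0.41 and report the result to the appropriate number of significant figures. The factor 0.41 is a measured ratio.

566.6 km − 8.322 km = 558.278 km; the difference is limited to 1 decimal place (4 s.f.).
Carrying full precision, 558.278 ÷ 0.41 = 1361.65365854… km; 0.41 has 2 s.f., so the result keeps min(4, 2) = 2 s.f.
Rounded to 2 significant figures: 1.4 × 10^3 km.

1.4 × 10^3 km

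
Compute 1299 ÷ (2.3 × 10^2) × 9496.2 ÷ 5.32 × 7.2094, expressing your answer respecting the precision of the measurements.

7.3 × 10^4

1299 ÷ (2.3 × 10^2) × 9496.2 ÷ 5.32 × 7.2094 = 72680.6257435…
Multiplication/division keeps the fewest significant figures: 1299 → 4 s.f., 2.3 × 10^2 → 2 s.f., 9496.2 → 5 s.f., 5.32 → 3 s.f., 7.2094 → 5 s.f.; limit is 2.
Rounded to 2 significant figures: 7.3 × 10^4.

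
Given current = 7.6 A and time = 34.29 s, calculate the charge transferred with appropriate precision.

charge transferred = 7.6 A × 34.29 s = 260.604 C.
7.6 has 2 significant figures; 34.29 has 4.
Division/multiplication keeps the fewest: 2 significant figures.
Rounded: 2.6 × 10² C.

2.6 × 10² C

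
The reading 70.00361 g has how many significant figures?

7

70.00361: zeros between nonzero digits are significant.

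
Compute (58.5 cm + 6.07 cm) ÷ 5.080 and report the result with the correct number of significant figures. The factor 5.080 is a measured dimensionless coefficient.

12.7 cm

58.5 cm + 6.07 cm = 64.57 cm; the sum is limited to 1 decimal place (3 s.f.).
Carrying full precision, 64.57 ÷ 5.080 = 12.7106299213… cm; 5.080 has 4 s.f., so the result keeps min(3, 4) = 3 s.f.
Rounded to 3 significant figures: 12.7 cm.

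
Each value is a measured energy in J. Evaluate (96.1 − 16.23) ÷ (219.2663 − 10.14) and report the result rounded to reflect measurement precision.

0.382

96.1 − 16.23 = 79.87, limited to 1 d.p. → 3 s.f.; 219.2663 − 10.14 = 209.1263, limited to 2 d.p. → 5 s.f.
Carrying full precision, 79.87 ÷ 209.1263 = 0.381922312019…; keep min(3, 5) = 3 s.f.
Rounded to 3 significant figures: 0.382.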